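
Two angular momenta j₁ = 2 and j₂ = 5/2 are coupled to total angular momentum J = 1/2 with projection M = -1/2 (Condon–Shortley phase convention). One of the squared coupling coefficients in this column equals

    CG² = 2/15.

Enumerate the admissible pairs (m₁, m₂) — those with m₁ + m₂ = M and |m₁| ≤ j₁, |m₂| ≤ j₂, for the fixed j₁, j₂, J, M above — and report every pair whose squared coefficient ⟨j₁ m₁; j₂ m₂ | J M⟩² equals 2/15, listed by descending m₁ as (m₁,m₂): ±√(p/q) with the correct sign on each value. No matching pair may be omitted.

Admissible pairs with m₁+m₂ = M = -1/2: (-2,3/2), (-1,1/2), (0,-1/2), (1,-3/2), (2,-5/2)
  (m₁,m₂)=(2,-5/2): CG² = 1/3, CG = +√(1/3)
  (m₁,m₂)=(1,-3/2): CG² = 4/15, CG = −√(4/15)
  (m₁,m₂)=(0,-1/2): CG² = 1/5, CG = +√(1/5)
  (m₁,m₂)=(-1,1/2): CG² = 2/15, CG = −√(2/15)   ← matches the target
  (m₁,m₂)=(-2,3/2): CG² = 1/15, CG = +√(1/15)
Pairs with CG² = 2/15: (-1,1/2): −√(2/15)

(-1,1/2): −√(2/15)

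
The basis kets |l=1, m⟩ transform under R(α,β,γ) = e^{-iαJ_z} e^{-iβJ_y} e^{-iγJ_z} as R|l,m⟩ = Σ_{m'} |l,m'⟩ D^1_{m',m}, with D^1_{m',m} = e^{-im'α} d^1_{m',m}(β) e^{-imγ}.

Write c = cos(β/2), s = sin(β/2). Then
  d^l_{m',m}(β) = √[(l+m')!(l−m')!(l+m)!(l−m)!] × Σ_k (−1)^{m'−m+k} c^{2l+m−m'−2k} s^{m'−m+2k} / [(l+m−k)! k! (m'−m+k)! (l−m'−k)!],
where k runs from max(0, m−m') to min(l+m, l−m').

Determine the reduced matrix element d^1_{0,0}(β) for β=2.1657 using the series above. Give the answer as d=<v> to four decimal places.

d=-0.5604

d^1_{0,0}(β=2.1657) via the finite sum:
Half-angle: c=0.468813, s=0.883298. N=√(1·1·1·1)=1.000000
Admissible k: 0..1 (factorial args all ≥0)
  k=0: (−1)^0·1.0000/(1)·0.4688^2·0.8833^0 = +0.219786
  k=1: (−1)^1·1.0000/(1)·0.4688^0·0.8833^2 = -0.780214
d^1_{0,0}(2.1657) = +0.219786 -0.780214 = -0.560429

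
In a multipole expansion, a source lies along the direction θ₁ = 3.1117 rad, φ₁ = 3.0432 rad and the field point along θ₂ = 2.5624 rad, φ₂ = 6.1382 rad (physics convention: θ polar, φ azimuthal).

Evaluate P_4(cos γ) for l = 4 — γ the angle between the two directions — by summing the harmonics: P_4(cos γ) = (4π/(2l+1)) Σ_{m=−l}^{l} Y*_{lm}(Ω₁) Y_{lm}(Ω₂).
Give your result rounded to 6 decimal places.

-0.167804

Summing Y*_{l m}(θ₁,φ₁)·Y_{l m}(θ₂,φ₂) over m ∈ [−4, 4]; prefactor 4π/(2·4+1) = 1.396263:
  m=-4: (0.000000, -0.000000) × (0.033225, 0.021765) = (0.000000, 0.000000)  (running Σ = (0.000000, 0.000000))
  m=-3: (0.000032, -0.000010) × (-0.155780, -0.072381) = (-0.000006, -0.000001)  (running Σ = (-0.000006, -0.000001))
  m=-2: (0.001757, -0.000350) × (0.374816, 0.111838) = (0.000698, 0.000065)  (running Σ = (0.000692, 0.000064))
  m=-1: (0.056172, -0.005545) × (-0.408046, -0.059579) = (-0.023251, -0.001084)  (running Σ = (-0.022559, -0.001020))
  m=0: (0.842507, -0.000000) × (-0.089094, 0.000000) = (-0.075062, 0.000000)  (running Σ = (-0.097621, -0.001020))
  m=1: (-0.056172, -0.005545) × (0.408046, -0.059579) = (-0.023251, 0.001084)  (running Σ = (-0.120873, 0.000064))
  m=2: (0.001757, 0.000350) × (0.374816, -0.111838) = (0.000698, -0.000065)  (running Σ = (-0.120175, -0.000001))
  m=3: (-0.000032, -0.000010) × (0.155780, -0.072381) = (-0.000006, 0.000001)  (running Σ = (-0.120181, 0.000000))
  m=4: (0.000000, 0.000000) × (0.033225, -0.021765) = (0.000000, -0.000000)  (running Σ = (-0.120181, -0.000000))
Total Σ_m = (-0.120181, -0.000000). Multiply by 1.396263: (-0.167804, -0.000000). P_4(cos γ) = -0.167804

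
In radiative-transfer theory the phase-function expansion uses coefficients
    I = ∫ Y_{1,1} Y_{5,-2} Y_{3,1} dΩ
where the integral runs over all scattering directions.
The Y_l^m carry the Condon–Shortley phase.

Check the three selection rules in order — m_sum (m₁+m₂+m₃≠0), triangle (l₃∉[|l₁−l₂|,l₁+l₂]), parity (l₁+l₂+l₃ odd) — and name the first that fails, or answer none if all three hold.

triangle

azimuthal sum: 1 − 2 + 1 = 0  ✓
l₃ must lie in [4,6]; have l₃=3  ✗
L = 1 + 5 + 3 = 9 (odd)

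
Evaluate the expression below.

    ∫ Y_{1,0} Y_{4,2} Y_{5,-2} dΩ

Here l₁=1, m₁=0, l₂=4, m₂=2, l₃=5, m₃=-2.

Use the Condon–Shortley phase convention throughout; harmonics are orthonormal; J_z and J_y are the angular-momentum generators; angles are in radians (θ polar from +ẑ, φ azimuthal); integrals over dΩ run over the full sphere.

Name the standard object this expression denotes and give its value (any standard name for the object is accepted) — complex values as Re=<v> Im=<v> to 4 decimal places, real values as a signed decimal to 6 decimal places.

This is a Gaunt coefficient — the integral of a triple product of spherical harmonics over the sphere.
m-sum 0 ✓  L=10 even ✓  3≤5≤5 ✓
Π(2lᵢ+1) = 3×9×11 = 297
triangle coeff Δ(1,4,5) = 1/495
Σ_t [0,0]: t=0:+1/576 = 1/576
(3j)²=5/99 [(1 4 5; 0 0 0)], sign=-1
Σ_t [0,0]: t=0:+1/1440 = 1/1440
(3j)²=7/165 [(1 4 5; 0 2 -2)], sign=-1
⇒ 4πI² = 7/11
I = (+1)√(7/11/(4π)) = 0.22503380

Gaunt coefficient, +0.225034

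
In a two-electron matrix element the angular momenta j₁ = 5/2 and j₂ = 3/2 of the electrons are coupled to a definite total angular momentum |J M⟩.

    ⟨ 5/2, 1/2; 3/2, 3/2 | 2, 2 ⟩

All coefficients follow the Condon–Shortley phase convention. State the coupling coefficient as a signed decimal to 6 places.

+√(1/7) ≈ +0.377964

triangle: 2!*3!*1!/7! = 12/5040
(j±m)!: 3!*2!*3!*0!*4!*0! = 1728
prefactor² = (2J+1)*Δ*N² = 144/7
  k=2: +1/(2!*0!*0!*1!*3!*0!) = 1/12
Σ = 1/12  ⇒  CG² = 144/7*(1/12)² = 1/7
CG = +√(1/7) = +0.377964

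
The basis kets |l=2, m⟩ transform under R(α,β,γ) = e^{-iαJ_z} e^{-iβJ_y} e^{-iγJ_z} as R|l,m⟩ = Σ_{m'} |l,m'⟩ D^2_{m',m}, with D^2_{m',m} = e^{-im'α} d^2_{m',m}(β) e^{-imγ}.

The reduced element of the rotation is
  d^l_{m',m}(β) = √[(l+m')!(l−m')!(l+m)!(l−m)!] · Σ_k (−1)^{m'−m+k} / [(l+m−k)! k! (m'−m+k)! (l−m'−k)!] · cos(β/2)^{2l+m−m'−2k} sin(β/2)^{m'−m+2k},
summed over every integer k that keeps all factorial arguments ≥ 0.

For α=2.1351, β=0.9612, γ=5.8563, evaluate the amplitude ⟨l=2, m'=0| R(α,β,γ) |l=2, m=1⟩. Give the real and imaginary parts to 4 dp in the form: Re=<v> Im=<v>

Re=0.5233 Im=0.2380

D^2_{0,1}(2.1351,0.9612,5.8563) = e^{-i·0·2.1351}·d^2_{0,1}(0.9612)·e^{-i·1·5.8563}. Compute d first:
Half-angle: c=0.886718, s=0.462311. N=√(2·2·6·1)=4.898979
k∈{1,2} keeps every argument non-negative
  k=1: (−1)^0·4.8990/(2)·0.8867^3·0.4623^1 = +0.789526
  k=2: (−1)^1·4.8990/(2)·0.8867^1·0.4623^3 = -0.214617
d^2_{0,1}(0.9612) = +0.789526 -0.214617 = +0.574908
D = (+1.000000+0.000000i)·(+0.574908)·(+0.910260+0.414038i) = +0.523316+0.238034i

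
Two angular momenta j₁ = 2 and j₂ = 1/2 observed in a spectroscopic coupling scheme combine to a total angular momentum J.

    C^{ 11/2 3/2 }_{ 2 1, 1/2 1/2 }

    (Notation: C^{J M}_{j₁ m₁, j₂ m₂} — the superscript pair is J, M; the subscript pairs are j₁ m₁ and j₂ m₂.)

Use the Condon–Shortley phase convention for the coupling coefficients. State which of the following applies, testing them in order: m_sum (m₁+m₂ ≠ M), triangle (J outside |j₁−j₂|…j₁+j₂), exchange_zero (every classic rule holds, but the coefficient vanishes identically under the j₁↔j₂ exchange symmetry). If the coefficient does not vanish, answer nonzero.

m-sum: m₁+m₂ = 1+1/2 = 3/2, M = 3/2  ✓
triangle: need |j₁−j₂| ≤ J ≤ j₁+j₂, i.e. J ∈ [3/2, 5/2]; J = 11/2 is outside ✗ ⇒ coefficient is 0

triangle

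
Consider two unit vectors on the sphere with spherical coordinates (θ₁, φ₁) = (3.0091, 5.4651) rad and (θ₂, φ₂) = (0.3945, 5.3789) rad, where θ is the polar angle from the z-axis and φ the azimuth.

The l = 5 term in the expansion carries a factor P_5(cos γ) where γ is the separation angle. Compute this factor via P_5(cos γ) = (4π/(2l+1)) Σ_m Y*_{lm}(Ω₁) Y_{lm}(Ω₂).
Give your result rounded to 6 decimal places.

0.229769

Expand P_5 via completeness: Σ_{m} conj(Y_{5,m}) at Ω₁ times Y_{5,m} at Ω₂ —
  m=-5: (-0.000011+0.000015i) × (-0.000739-0.003822i) = +0.000000+0.000000i  (running Σ = +0.000000+0.000000i)
  m=-4: (+0.000439-0.000058i) × (-0.026287-0.013537i) = -0.000012-0.000004i  (running Σ = -0.000012-0.000004i)
  m=-3: (-0.004835-0.003969i) × (-0.119160+0.054467i) = +0.000792+0.000210i  (running Σ = +0.000780+0.000205i)
  m=-2: (+0.003730+0.056978i) × (-0.084753+0.349700i) = -0.020241-0.003525i  (running Σ = -0.019461-0.003319i)
  m=-1: (+0.217448-0.232149i) × (+0.328932+0.418174i) = +0.168604+0.014570i  (running Σ = +0.149143+0.011250i)
  m=0: (-0.816333-0.000000i) × (+0.119015+0.000000i) = -0.097156-0.000000i  (running Σ = +0.051986+0.011250i)
  m=1: (-0.217448-0.232149i) × (-0.328932+0.418174i) = +0.168604-0.014570i  (running Σ = +0.220590-0.003319i)
  m=2: (+0.003730-0.056978i) × (-0.084753-0.349700i) = -0.020241+0.003525i  (running Σ = +0.200349+0.000205i)
  m=3: (+0.004835-0.003969i) × (+0.119160+0.054467i) = +0.000792-0.000210i  (running Σ = +0.201141-0.000004i)
  m=4: (+0.000439+0.000058i) × (-0.026287+0.013537i) = -0.000012+0.000004i  (running Σ = +0.201129+0.000000i)
  m=5: (+0.000011+0.000015i) × (+0.000739-0.003822i) = +0.000000-0.000000i  (running Σ = +0.201129-0.000000i)
Total Σ_m = +0.201129-0.000000i. Multiply by 1.142397: +0.229769-0.000000i. P_5(cos γ) = 0.229769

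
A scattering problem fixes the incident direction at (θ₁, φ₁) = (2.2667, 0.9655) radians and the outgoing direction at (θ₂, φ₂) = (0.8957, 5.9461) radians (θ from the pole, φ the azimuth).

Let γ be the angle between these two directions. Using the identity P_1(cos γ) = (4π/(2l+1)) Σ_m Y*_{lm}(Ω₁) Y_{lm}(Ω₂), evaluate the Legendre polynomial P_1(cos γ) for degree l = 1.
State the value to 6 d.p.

-0.241884

Addition theorem: P_1(cos γ) = (4π/3) Σ_m Y*_{lm}(Ω₁) Y_{lm}(Ω₂), m = −1…1:
  [-1]  conj(Y_{1,-1})(Ω₁) = 0.15088 + 0.21805j ; Y_{1,-1}(Ω₂) = 0.25453 + 0.08920j ; Δ = 0.01895 + 0.06896j
  [+0]  conj(Y_{1,0})(Ω₁) = -0.31323 + 0.00000j ; Y_{1,0}(Ω₂) = 0.30536 + 0.00000j ; Δ = -0.09565 + 0.00000j
  [+1]  conj(Y_{1,1})(Ω₁) = -0.15088 + 0.21805j ; Y_{1,1}(Ω₂) = -0.25453 + 0.08920j ; Δ = 0.01895 - 0.06896j
Accumulated sum -0.05775 + 0.00000j; after 4π/(2l+1) scaling, -0.24188 + 0.00000j ⇒ P_1 = -0.241884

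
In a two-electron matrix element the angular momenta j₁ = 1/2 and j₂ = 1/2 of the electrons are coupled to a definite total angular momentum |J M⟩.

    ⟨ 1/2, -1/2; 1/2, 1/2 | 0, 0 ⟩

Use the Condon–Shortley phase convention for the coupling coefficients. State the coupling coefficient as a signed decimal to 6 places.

-0.707107  (= −√(1/2))

j₁+j₂−J=1  J+j₁−j₂=0  J−j₁+j₂=0  j₁+j₂+J+1=2
(j₁±m₁, j₂±m₂, J±M) = (0,1,1,0,0,0)
P² = 1/2
sum k=1..1:
  [1] −1/1 = -1
S = -1
C² = P²·S² = 1/2 ; C = -0.707107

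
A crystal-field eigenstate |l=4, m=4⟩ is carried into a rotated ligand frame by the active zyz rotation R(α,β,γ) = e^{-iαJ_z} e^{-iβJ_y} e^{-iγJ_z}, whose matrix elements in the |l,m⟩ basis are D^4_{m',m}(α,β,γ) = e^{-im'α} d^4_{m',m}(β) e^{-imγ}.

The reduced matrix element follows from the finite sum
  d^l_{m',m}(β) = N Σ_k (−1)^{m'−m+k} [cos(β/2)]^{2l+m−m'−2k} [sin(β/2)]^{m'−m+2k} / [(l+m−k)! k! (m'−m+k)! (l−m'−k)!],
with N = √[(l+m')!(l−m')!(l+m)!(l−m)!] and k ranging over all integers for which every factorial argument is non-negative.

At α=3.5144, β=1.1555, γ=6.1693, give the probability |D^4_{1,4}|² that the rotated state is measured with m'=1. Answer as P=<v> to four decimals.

First d^4_{1,4}(β=1.1555), then the phase factors e^{-i(1)α} and e^{-i(4)γ}:
Half-angle: c=0.837694, s=0.546141. N=√(120·6·40320·1)=5387.986637
k: max(0,(4)−(1))=3 … min(4+(4),4−(1))=3
  k=3: (−1)^0·5387.9866/(720)·0.8377^5·0.5461^3 = +0.502844
d^4_{1,4}(1.1555) = +0.502844
|D^4_{1,4}|² = |d^4_{1,4}(β)|² = (+0.502844)² = 0.252852 (the z-rotation phases have unit modulus)

P=0.2529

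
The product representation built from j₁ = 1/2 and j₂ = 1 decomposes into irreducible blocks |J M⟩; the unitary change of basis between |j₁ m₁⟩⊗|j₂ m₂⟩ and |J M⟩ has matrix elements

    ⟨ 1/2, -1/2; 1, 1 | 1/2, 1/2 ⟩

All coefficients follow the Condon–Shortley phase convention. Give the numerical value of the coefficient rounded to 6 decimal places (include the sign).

−√(2/3) = -0.816497

√[2·1!0!1!/3! · 0!1!2!0!1!0!] = √(2/3)
  +(−1)^1/∏(1,0,0,1,0,0)! = -1  (running -1)
⟨..|..⟩ = √(2/3)·(-1) = -0.816497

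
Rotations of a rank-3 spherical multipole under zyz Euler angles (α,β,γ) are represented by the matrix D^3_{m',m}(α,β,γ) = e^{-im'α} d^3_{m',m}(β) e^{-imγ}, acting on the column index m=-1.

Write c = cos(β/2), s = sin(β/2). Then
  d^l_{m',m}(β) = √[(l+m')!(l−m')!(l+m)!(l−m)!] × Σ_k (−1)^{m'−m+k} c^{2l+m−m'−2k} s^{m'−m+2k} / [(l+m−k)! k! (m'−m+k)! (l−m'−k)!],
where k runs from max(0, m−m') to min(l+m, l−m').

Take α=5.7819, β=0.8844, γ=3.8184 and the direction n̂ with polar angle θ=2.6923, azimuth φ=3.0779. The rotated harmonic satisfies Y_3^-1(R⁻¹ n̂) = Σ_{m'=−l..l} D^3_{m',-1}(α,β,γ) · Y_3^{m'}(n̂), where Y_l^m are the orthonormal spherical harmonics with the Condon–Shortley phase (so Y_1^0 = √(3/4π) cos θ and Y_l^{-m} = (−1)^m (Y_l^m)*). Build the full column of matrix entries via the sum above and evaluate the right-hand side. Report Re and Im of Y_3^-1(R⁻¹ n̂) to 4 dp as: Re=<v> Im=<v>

Need the full column D^3_{m',-1} for m'=−3..3 at α=5.7819, β=0.8844, γ=3.8184.
cos(β/2)=0.903812, sin(β/2)=0.427929
d^3_{-3,-1}: single k=2 term ⇒ +0.473262;  D = -0.320423+0.348291i
d^3_{-2,-1}: k∈[1..2] ⇒ +0.816137 -0.365915 = +0.450222;  D = -0.426544+0.144086i
d^3_{-1,-1}: k∈[0..2] ⇒ +0.545092 -0.977567 +0.164359 = -0.268115;  D = +0.263996+0.046819i
d^3_{0,-1}: k∈[0..2] ⇒ -0.894033 +0.601259 -0.044929 = -0.337703;  D = +0.263266+0.211506i
d^3_{1,-1}: k∈[0..2] ⇒ +0.733175 -0.219146 +0.006141 = +0.520170;  D = -0.199063-0.480574i
d^3_{2,-1}: k∈[0..1] ⇒ -0.365915 +0.041014 = -0.324900;  D = -0.035209+0.322987i
d^3_{3,-1}: single k=0 term ⇒ +0.106093;  D = +0.060766-0.086967i
Y_3^{m'}(θ=2.6923,φ=3.0779) and Σ D·Y over m':
  (-0.3204+0.3483i)·(-0.0336-0.0065i)  (-0.4265+0.1441i)·(-0.1722-0.0221i)  (+0.2640+0.0468i)·(-0.4282-0.0273i)  (+0.2633+0.2115i)·(-0.3552+0.0000i)  (-0.1991-0.4806i)·(+0.4282-0.0273i)  (-0.0352+0.3230i)·(-0.1722+0.0221i)  (+0.0608-0.0870i)·(+0.0336-0.0065i)
Y_3^-1(R⁻¹ n̂) = -0.213569-0.387478i

Re=-0.2136 Im=-0.3875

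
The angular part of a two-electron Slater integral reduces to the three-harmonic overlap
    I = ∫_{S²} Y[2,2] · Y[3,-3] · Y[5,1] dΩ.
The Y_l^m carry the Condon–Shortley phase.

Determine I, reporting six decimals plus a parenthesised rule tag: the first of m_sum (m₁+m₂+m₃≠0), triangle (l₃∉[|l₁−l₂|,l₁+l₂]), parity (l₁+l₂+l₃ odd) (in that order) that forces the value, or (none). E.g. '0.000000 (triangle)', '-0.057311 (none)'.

Checks pass: Σm=0; 10 even; l₃=5∈[1,5].
(2·2+1)(2·3+1)(2·5+1) = 385
Δ: 0! 4! 6! / 11! → 1/2310
sum: t=0:+1/144 = 1/144
3j²(2 3 5; 0 0 0) = Δ·Π!·Σ² = 10/231  (sign -1)
sum: t=0:+1/17280 = 1/17280
3j²(2 3 5; 2 -3 1) = Δ·Π!·Σ² = 1/2310  (sign +1)
combine: 4πI² = 385·10/231·1/2310 = 5/693
take √, sign -1: I = -0.02396147
No selection rule forces the value: the integral is nonzero (none).

-0.023961 (none)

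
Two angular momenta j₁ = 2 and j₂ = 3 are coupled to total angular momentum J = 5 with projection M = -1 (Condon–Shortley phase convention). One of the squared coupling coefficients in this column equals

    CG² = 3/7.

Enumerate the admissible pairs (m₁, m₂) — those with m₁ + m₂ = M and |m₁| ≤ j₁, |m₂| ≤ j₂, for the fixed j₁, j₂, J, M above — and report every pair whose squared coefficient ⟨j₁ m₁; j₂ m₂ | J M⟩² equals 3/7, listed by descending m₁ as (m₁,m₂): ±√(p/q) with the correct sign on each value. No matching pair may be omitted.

Admissible pairs with m₁+m₂ = M = -1: (-2,1), (-1,0), (0,-1), (1,-2), (2,-3)
  (m₁,m₂)=(2,-3): CG² = 1/210, CG = +√(1/210)
  (m₁,m₂)=(1,-2): CG² = 4/35, CG = +√(4/35)
  (m₁,m₂)=(0,-1): CG² = 3/7, CG = +√(3/7)   ← matches the target
  (m₁,m₂)=(-1,0): CG² = 8/21, CG = +√(8/21)
  (m₁,m₂)=(-2,1): CG² = 1/14, CG = +√(1/14)
Pairs with CG² = 3/7: (0,-1): +√(3/7)

(0,-1): +√(3/7)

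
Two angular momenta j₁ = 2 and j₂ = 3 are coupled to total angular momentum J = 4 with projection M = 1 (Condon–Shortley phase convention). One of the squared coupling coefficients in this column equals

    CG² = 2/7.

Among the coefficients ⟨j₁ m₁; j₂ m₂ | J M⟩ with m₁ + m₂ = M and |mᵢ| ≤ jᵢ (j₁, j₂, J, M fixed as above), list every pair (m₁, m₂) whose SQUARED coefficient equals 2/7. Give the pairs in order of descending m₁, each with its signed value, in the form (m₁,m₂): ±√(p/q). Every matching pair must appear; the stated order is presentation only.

(2,-1): +√(2/7)

Admissible pairs with m₁+m₂ = M = 1: (-2,3), (-1,2), (0,1), (1,0), (2,-1)
  (m₁,m₂)=(2,-1): CG² = 2/7, CG = +√(2/7)   ← matches the target
  (m₁,m₂)=(1,0): CG² = 3/14, CG = +√(3/14)
  (m₁,m₂)=(0,1): CG² = 3/28, CG = −√(3/28)
  (m₁,m₂)=(-1,2): CG² = 7/20, CG = −√(7/20)
  (m₁,m₂)=(-2,3): CG² = 3/70, CG = −√(3/70)
Pairs with CG² = 2/7: (2,-1): +√(2/7)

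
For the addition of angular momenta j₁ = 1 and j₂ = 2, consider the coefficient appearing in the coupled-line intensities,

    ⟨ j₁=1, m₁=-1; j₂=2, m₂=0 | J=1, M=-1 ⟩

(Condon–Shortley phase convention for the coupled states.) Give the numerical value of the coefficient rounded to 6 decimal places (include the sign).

+√(1/10) = +0.316228

triangle: 2!×0!×2!/5! = 4/120
(j±m)!: 0!×2!×2!×2!×0!×2! = 16
prefactor² = (2J+1)×Δ×N² = 8/5
  k=2: +1/(2!×0!×0!×0!×0!×2!) = 1/4
Σ = 1/4  ⇒  CG² = 8/5×(1/4)² = 1/10
CG = +√(1/10) = +0.316228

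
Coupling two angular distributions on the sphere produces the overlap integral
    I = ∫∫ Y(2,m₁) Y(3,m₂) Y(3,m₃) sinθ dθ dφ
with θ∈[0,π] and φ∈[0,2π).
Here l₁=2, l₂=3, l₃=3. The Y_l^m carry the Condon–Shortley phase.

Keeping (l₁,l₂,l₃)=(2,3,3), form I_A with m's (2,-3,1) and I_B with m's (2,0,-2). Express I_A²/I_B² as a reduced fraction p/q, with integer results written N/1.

l's match ⇒ only the (l;m) 3-j factors differ between A and B.
A: triangle coeff Δ(2,3,3) = 1/3780; Σ_t [0,0]: t=0:+1/96 = 1/96; (3j)²=1/42 [(2 3 3; 2 -3 1)], sign=+1
B: triangle coeff Δ(2,3,3) = 1/3780; Σ_t [0,0]: t=0:+1/24 = 1/24; (3j)²=1/21 [(2 3 3; 2 0 -2)], sign=-1
I_A²/I_B² = (1/42)/(1/21) = 1/2

1/2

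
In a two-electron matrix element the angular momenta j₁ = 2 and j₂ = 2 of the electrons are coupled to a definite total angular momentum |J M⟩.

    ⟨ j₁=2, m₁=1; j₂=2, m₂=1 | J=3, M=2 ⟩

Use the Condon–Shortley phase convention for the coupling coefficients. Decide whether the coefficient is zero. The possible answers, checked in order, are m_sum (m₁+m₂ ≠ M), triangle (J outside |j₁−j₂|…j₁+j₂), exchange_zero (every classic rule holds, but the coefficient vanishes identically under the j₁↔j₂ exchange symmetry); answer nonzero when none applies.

exchange_zero

m-sum: m₁+m₂ = 1+1 = 2, M = 2  ✓
triangle: |j₁−j₂| = 0 ≤ J = 3 ≤ j₁+j₂ = 4  ✓
exchange: j₁=j₂ and m₁=m₂, and (−1)^(j₁+j₂−J) = (−1)^1 = −1 forces ⟨j₁m₁;j₂m₂|JM⟩ = −⟨j₂m₂;j₁m₁|JM⟩ = −⟨j₁m₁;j₂m₂|JM⟩ ⇒ the coefficient vanishes identically
Racah sum check: Σ_k collapses to 0 ⇒ CG = 0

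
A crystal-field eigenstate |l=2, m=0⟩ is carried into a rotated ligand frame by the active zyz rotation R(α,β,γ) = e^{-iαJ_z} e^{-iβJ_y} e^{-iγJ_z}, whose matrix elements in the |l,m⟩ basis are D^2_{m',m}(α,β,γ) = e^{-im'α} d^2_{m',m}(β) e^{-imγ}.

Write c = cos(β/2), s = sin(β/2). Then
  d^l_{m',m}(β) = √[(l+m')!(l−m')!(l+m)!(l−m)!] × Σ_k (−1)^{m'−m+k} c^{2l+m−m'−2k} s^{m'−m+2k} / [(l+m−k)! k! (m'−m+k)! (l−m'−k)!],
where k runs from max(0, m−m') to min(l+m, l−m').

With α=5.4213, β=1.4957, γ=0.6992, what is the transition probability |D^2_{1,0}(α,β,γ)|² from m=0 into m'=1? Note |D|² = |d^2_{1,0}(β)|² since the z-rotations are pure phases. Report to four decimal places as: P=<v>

Split into d^2_{1,0}(β=1.4957) × two z-phases.
With c≡cos(β/2)=0.733153 and s≡sin(β/2)=0.680064, N=[6·1·2·2]^{1/2}=4.898979
k: max(0,(0)−(1))=0 … min(2+(0),2−(1))=1
  k=0: (−1)^1·4.8990/(2)·0.7332^3·0.6801^1 = -0.656461
  k=1: (−1)^2·4.8990/(2)·0.7332^1·0.6801^3 = +0.564832
d^2_{1,0}(1.4957) = -0.656461 +0.564832 = -0.091628
|D^2_{1,0}|² = |d^2_{1,0}(β)|² = (-0.091628)² = 0.008396 (the z-rotation phases have unit modulus)

P=0.0084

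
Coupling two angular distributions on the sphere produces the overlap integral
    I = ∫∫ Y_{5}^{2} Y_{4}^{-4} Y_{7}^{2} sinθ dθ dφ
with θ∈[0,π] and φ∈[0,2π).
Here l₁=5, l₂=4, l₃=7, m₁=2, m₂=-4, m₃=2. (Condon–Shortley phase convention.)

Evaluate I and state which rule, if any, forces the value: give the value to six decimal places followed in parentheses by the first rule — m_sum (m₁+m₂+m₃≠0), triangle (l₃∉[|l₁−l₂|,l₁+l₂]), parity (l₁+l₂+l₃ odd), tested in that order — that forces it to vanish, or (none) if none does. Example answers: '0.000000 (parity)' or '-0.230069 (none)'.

Rules hold: Σm=0, L=16 even, 1≤7≤9.
N = 11·9·15 = 1485
Δ = 2!·8!·6!/17! = 1/6126120
Racah Σ t=0..2: t=0:+1/69120 t=1:−1/20736 t=2:+1/69120 = -1/51840
⇒ 3j(5 4 7; 0 0 0)² = 280/21879, sgn +1
Racah Σ t=0..0: t=0:+1/1036800 = 1/1036800
⇒ 3j(5 4 7; 2 -4 2)² = 98/12155, sgn -1
4πI² = N·(3j₀)²·(3jₘ)² = 82320/537251
I = -1·√(0.153224/4π) = -0.11042290
No selection rule forces the value: the integral is nonzero (none).

-0.110423 (none)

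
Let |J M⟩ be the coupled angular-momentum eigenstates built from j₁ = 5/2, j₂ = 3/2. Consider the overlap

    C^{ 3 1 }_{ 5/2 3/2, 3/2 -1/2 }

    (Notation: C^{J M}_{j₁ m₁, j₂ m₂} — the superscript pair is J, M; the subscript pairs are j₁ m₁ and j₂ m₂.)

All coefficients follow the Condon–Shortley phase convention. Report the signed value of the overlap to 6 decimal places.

√[7·1!4!2!/8! · 4!1!1!2!4!2!] = √(96/5)
  +(−1)^0/∏(0,1,1,1,3,1)! = 1/6  (running 1/6)
  +(−1)^1/∏(1,0,0,0,4,2)! = -1/48  (running 7/48)
⟨..|..⟩ = √(96/5)·(7/48) = +0.639010

+√(49/120) = +0.639010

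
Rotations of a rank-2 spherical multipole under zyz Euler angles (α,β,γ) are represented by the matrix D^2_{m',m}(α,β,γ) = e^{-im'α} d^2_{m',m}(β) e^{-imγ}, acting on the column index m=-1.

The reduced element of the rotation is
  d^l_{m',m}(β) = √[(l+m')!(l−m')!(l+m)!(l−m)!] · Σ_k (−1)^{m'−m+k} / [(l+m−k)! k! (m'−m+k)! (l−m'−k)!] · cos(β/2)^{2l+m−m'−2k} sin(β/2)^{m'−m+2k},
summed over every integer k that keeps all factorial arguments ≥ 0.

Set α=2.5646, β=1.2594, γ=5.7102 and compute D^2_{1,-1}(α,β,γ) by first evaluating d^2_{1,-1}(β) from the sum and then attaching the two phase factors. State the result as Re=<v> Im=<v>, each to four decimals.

Split into d^2_{1,-1}(β=1.2594) × two z-phases.
With c≡cos(β/2)=0.808204 and s≡sin(β/2)=0.588902, N=[6·1·1·6]^{1/2}=6.000000
k: max(0,(-1)−(1))=0 … min(2+(-1),2−(1))=1
  k=0: (−1)^2·6.0000/(2)·0.8082^2·0.5889^2 = +0.679595
  k=1: (−1)^3·6.0000/(6)·0.8082^0·0.5889^4 = -0.120274
d^2_{1,-1}(1.2594) = +0.679595 -0.120274 = +0.559320
D = (-0.838107-0.545506i)·(+0.559320)·(+0.840286-0.542143i) = -0.559316-0.002241i

Re=-0.5593 Im=-0.0022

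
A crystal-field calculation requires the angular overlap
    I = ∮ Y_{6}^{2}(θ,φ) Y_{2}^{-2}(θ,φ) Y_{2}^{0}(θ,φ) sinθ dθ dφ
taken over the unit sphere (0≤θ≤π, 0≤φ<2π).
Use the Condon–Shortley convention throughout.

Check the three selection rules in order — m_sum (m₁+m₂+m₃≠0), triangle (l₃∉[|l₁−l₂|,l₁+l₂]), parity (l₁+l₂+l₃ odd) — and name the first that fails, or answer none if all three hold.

triangle

m₁+m₂+m₃ = 2 − 2 + 0 = 0  ✓
triangle: need |l₁−l₂| ≤ l₃ ≤ l₁+l₂ = [4,8]; l₃=2 is outside  ✗
parity: l₁+l₂+l₃ = 10 is even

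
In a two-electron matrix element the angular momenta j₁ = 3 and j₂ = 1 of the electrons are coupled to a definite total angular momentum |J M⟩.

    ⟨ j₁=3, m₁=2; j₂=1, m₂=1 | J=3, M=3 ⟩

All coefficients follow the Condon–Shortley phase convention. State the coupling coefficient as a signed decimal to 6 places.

-0.500000  (= −√(1/4))

j₁+j₂−J=1  J+j₁−j₂=5  J−j₁+j₂=1  j₁+j₂+J+1=8
(j₁±m₁, j₂±m₂, J±M) = (5,1,2,0,6,0)
P² = 3600
sum k=1..1:
  [1] −1/120 = -1/120
S = -1/120
C² = P²·S² = 1/4 ; C = -0.500000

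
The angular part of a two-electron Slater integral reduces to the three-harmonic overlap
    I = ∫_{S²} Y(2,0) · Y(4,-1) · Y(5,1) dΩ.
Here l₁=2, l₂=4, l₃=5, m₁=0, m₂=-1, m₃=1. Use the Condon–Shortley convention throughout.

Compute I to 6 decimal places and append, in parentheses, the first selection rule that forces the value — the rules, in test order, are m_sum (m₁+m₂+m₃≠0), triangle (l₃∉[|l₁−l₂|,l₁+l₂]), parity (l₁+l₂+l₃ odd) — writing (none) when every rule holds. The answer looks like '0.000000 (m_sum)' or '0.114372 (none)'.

Σlᵢ=11 odd — θ-integrand is odd under cosθ→−cosθ; I=0

0.000000 (parity)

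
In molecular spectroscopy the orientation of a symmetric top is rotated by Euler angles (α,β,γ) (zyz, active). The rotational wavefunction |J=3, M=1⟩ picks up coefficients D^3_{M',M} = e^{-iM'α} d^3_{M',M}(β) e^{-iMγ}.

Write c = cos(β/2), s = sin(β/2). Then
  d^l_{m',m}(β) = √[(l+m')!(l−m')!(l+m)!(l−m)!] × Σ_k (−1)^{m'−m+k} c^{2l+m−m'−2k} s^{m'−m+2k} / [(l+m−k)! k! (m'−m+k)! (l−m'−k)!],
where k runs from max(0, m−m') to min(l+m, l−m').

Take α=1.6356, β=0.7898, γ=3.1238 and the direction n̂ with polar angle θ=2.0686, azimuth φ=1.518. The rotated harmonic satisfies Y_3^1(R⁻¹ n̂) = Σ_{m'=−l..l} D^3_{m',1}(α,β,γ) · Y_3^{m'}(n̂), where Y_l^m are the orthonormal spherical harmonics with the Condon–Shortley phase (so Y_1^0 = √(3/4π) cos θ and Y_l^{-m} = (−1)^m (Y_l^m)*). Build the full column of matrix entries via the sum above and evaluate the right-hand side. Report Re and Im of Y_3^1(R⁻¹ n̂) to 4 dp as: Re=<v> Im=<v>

Re=-0.1846 Im=0.0166

Need the full column D^3_{m',1} for m'=−3..3 at α=1.6356, β=0.7898, γ=3.1238.
cos(β/2)=0.923035, sin(β/2)=0.384716
d^3_{-3,1}: single k=4 term ⇒ +0.072284;  D = -0.015224+0.070663i
d^3_{-2,1}: k∈[3..4] ⇒ +0.283208 -0.024599 = +0.258609;  D = +0.255804+0.037981i
d^3_{-1,1}: k∈[2..4] ⇒ +0.644621 -0.149309 +0.003242 = +0.498554;  D = +0.041132-0.496854i
d^3_{0,1}: k∈[1..3] ⇒ +0.892939 -0.465358 +0.026947 = +0.454528;  D = -0.454456-0.008087i
d^3_{1,1}: k∈[0..2] ⇒ +0.618456 -0.859494 +0.111982 = -0.129056;  D = -0.006065-0.128913i
d^3_{2,1}: k∈[0..1] ⇒ -0.815138 +0.283208 = -0.531930;  D = -0.528608+0.059354i
d^3_{3,1}: single k=0 term ⇒ +0.416101;  D = -0.073110-0.409628i
Y_3^{m'}(θ=2.0686,φ=1.518) and Σ D·Y over m':
  (-0.0152+0.0707i)·(-0.0446+0.2795i)  (+0.2558+0.0380i)·(+0.3746+0.0397i)  (+0.0411-0.4969i)·(+0.0021-0.0397i)  (-0.4545-0.0081i)·(+0.3314+0.0000i)  (-0.0061-0.1289i)·(-0.0021-0.0397i)  (-0.5286+0.0594i)·(+0.3746-0.0397i)  (-0.0731-0.4096i)·(+0.0446+0.2795i)
Y_3^1(R⁻¹ n̂) = -0.184576+0.016641i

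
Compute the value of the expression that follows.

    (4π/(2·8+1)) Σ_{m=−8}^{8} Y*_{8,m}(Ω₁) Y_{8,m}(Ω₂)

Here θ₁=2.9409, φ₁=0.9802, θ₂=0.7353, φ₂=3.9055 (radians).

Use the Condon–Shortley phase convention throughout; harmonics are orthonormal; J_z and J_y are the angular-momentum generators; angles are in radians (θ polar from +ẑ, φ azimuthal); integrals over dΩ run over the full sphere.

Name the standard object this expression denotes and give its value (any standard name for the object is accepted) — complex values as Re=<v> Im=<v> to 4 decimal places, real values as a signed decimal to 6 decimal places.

Legendre polynomial (addition theorem), -0.303885

This sum is the spherical-harmonic addition theorem: it equals the Legendre polynomial P_l(cos γ) of the angle γ between the two directions.
Addition theorem: P_8(cos γ) = (4π/17) Σ_m Y*_{lm}(Ω₁) Y_{lm}(Ω₂), m = −8…8:
  [-8]  conj(Y_{8,-8})(Ω₁) = 0.00000 + 0.00000j ; Y_{8,-8}(Ω₂) = 0.02082 + 0.00362j ; Δ = -0.00000 + 0.00000j
  [-7]  conj(Y_{8,-7})(Ω₁) = -0.00002 - 0.00001j ; Y_{8,-7}(Ω₂) = -0.05543 - 0.07524j ; Δ = 0.00000 + 0.00000j
  [-6]  conj(Y_{8,-6})(Ω₁) = 0.00029 - 0.00012j ; Y_{8,-6}(Ω₂) = -0.03198 + 0.24660j ; Δ = 0.00002 + 0.00008j
  [-5]  conj(Y_{8,-5})(Ω₁) = -0.00054 + 0.00281j ; Y_{8,-5}(Ω₂) = 0.33496 - 0.26973j ; Δ = 0.00058 + 0.00109j
  [-4]  conj(Y_{8,-4})(Ω₁) = -0.01367 - 0.01350j ; Y_{8,-4}(Ω₂) = -0.43426 - 0.03742j ; Δ = 0.00543 + 0.00638j
  [-3]  conj(Y_{8,-3})(Ω₁) = 0.09299 - 0.01895j ; Y_{8,-3}(Ω₂) = 0.06424 + 0.07311j ; Δ = 0.00736 + 0.00558j
  [-2]  conj(Y_{8,-2})(Ω₁) = -0.12390 + 0.30175j ; Y_{8,-2}(Ω₂) = -0.01444 + 0.33581j ; Δ = -0.09954 - 0.04596j
  [-1]  conj(Y_{8,-1})(Ω₁) = -0.37558 - 0.56022j ; Y_{8,-1}(Ω₂) = 0.19654 - 0.18827j ; Δ = -0.17929 - 0.03940j
  [+0]  conj(Y_{8,0})(Ω₁) = 0.45982 + 0.00000j ; Y_{8,0}(Ω₂) = 0.26050 + 0.00000j ; Δ = 0.11978 + 0.00000j
  [+1]  conj(Y_{8,1})(Ω₁) = 0.37558 - 0.56022j ; Y_{8,1}(Ω₂) = -0.19654 - 0.18827j ; Δ = -0.17929 + 0.03940j
  [+2]  conj(Y_{8,2})(Ω₁) = -0.12390 - 0.30175j ; Y_{8,2}(Ω₂) = -0.01444 - 0.33581j ; Δ = -0.09954 + 0.04596j
  [+3]  conj(Y_{8,3})(Ω₁) = -0.09299 - 0.01895j ; Y_{8,3}(Ω₂) = -0.06424 + 0.07311j ; Δ = 0.00736 - 0.00558j
  [+4]  conj(Y_{8,4})(Ω₁) = -0.01367 + 0.01350j ; Y_{8,4}(Ω₂) = -0.43426 + 0.03742j ; Δ = 0.00543 - 0.00638j
  [+5]  conj(Y_{8,5})(Ω₁) = 0.00054 + 0.00281j ; Y_{8,5}(Ω₂) = -0.33496 - 0.26973j ; Δ = 0.00058 - 0.00109j
  [+6]  conj(Y_{8,6})(Ω₁) = 0.00029 + 0.00012j ; Y_{8,6}(Ω₂) = -0.03198 - 0.24660j ; Δ = 0.00002 - 0.00008j
  [+7]  conj(Y_{8,7})(Ω₁) = 0.00002 - 0.00001j ; Y_{8,7}(Ω₂) = 0.05543 - 0.07524j ; Δ = 0.00000 - 0.00000j
  [+8]  conj(Y_{8,8})(Ω₁) = 0.00000 - 0.00000j ; Y_{8,8}(Ω₂) = 0.02082 - 0.00362j ; Δ = -0.00000 - 0.00000j
Σ over m = -0.41110 - 0.00000j; ×(4π/17) → -0.30389 - 0.00000j. Real part: -0.303885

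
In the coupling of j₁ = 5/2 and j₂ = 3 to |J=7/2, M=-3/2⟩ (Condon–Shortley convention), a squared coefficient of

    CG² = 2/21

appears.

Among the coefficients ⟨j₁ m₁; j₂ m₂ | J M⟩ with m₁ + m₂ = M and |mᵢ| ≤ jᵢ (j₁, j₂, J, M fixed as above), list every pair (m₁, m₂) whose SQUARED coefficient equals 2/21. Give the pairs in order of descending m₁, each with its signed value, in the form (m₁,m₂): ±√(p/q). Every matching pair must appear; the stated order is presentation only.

(1/2,-2): +√(2/21)

Admissible pairs with m₁+m₂ = M = -3/2: (-5/2,1), (-3/2,0), (-1/2,-1), (1/2,-2), (3/2,-3)
  (m₁,m₂)=(3/2,-3): CG² = 2/7, CG = +√(2/7)
  (m₁,m₂)=(1/2,-2): CG² = 2/21, CG = +√(2/21)   ← matches the target
  (m₁,m₂)=(-1/2,-1): CG² = 5/21, CG = −√(5/21)
  (m₁,m₂)=(-3/2,0): CG² = 0/1, CG = 0
  (m₁,m₂)=(-5/2,1): CG² = 8/21, CG = +√(8/21)
Pairs with CG² = 2/21: (1/2,-2): +√(2/21)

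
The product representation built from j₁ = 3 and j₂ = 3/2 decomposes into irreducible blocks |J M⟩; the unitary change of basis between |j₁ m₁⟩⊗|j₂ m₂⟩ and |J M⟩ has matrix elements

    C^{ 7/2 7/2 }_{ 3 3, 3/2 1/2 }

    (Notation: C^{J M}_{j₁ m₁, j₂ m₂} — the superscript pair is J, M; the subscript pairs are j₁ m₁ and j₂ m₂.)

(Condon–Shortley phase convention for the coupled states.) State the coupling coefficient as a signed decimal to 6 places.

√[8·1!5!2!/9! · 6!0!2!1!7!0!] = √(38400)
  +(−1)^0/∏(0,1,0,2,5,0)! = 1/240  (running 1/240)
⟨..|..⟩ = √(38400)·(1/240) = +0.816497

+√(2/3) ≈ +0.816497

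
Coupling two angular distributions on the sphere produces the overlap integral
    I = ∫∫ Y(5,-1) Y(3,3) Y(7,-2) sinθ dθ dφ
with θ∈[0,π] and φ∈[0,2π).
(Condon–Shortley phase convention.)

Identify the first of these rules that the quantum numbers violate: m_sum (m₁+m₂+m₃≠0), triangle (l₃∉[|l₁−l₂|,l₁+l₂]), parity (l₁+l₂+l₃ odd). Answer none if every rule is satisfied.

parity

azimuthal sum: -1 + 3 − 2 = 0  ✓
2 ≤ 7 ≤ 8 (triangle on l)  ✓
L = 5 + 3 + 7 = 15 (odd)  ✗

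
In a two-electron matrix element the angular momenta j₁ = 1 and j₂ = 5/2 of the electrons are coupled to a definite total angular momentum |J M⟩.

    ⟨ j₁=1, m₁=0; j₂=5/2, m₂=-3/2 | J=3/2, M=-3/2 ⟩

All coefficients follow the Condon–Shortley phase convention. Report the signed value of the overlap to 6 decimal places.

j₁+j₂−J=2  J+j₁−j₂=0  J−j₁+j₂=3  j₁+j₂+J+1=6
(j₁±m₁, j₂±m₂, J±M) = (1,1,1,4,0,3)
P² = 48/5
sum k=1..1:
  [1] −1/6 = -1/6
S = -1/6
C² = P²·S² = 4/15 ; C = -0.516398

−√(4/15) = -0.516398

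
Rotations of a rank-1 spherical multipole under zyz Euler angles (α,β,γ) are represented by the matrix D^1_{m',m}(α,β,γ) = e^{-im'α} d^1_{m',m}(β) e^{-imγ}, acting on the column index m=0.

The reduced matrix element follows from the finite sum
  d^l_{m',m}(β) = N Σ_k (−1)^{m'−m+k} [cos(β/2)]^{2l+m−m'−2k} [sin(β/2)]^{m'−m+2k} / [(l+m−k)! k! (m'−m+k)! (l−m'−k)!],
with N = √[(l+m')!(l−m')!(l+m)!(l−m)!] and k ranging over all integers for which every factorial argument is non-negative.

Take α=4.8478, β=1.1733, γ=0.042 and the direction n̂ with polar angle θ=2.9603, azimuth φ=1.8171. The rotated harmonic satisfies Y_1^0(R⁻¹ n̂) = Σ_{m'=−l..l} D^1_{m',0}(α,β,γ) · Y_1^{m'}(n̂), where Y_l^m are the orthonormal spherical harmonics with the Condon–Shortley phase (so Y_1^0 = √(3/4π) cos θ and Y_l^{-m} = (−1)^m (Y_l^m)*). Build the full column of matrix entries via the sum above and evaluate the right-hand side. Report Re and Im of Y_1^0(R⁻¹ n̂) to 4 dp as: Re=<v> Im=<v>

Re=-0.2668 Im=0.0000

Need the full column D^1_{m',0} for m'=−1..1 at α=4.8478, β=1.1733, γ=0.0420.
cos(β/2)=0.832800, sin(β/2)=0.553574
d^1_{-1,0}: single k=1 term ⇒ +0.651976;  D = +0.088015-0.646008i
d^1_{0,0}: k∈[0..1] ⇒ +0.693556 -0.306444 = +0.387111;  D = +0.387111+0.000000i
d^1_{1,0}: single k=0 term ⇒ -0.651976;  D = -0.088015-0.646008i
Y_1^{m'}(θ=2.9603,φ=1.8171) and Σ D·Y over m':
  (+0.0880-0.6460i)·(-0.0152-0.0604i)  (+0.3871+0.0000i)·(-0.4806+0.0000i)  (-0.0880-0.6460i)·(+0.0152-0.0604i)
Y_1^0(R⁻¹ n̂) = -0.266772+0.000000i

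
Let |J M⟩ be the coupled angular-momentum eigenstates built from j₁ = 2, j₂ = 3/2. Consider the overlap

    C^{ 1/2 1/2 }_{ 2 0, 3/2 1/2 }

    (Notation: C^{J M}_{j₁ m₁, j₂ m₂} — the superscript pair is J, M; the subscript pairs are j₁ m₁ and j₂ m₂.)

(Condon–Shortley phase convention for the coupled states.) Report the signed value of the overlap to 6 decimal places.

j₁+j₂−J=3  J+j₁−j₂=1  J−j₁+j₂=0  j₁+j₂+J+1=5
(j₁±m₁, j₂±m₂, J±M) = (2,2,2,1,1,0)
P² = 4/5
sum k=2..2:
  [2] +1/2 = 1/2
S = 1/2
C² = P²·S² = 1/5 ; C = +0.447214

+√(1/5) ≈ +0.447214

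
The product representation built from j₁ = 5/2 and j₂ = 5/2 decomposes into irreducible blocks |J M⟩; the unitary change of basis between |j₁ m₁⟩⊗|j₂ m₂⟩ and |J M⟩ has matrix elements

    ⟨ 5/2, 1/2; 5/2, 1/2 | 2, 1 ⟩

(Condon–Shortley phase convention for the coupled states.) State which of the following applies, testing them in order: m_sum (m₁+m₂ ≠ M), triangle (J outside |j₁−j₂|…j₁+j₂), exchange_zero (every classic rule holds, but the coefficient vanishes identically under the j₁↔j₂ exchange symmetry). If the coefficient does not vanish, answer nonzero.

m-sum: m₁+m₂ = 1/2+1/2 = 1, M = 1  ✓
triangle: |j₁−j₂| = 0 ≤ J = 2 ≤ j₁+j₂ = 5  ✓
exchange: j₁=j₂ and m₁=m₂, and (−1)^(j₁+j₂−J) = (−1)^3 = −1 forces ⟨j₁m₁;j₂m₂|JM⟩ = −⟨j₂m₂;j₁m₁|JM⟩ = −⟨j₁m₁;j₂m₂|JM⟩ ⇒ the coefficient vanishes identically
Racah sum check: Σ_k collapses to 0 ⇒ CG = 0

exchange_zero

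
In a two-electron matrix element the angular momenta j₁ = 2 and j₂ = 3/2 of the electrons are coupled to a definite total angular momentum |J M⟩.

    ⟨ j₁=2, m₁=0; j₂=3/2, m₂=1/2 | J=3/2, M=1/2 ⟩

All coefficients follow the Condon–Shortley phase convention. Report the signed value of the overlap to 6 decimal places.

√[4·2!2!1!/6! · 2!2!2!1!2!1!] = √(16/45)
  +(−1)^1/∏(1,1,1,1,1,0)! = -1  (running -1)
  +(−1)^2/∏(2,0,0,0,2,1)! = 1/4  (running -3/4)
⟨..|..⟩ = √(16/45)·(-3/4) = -0.447214

−√(1/5) = -0.447214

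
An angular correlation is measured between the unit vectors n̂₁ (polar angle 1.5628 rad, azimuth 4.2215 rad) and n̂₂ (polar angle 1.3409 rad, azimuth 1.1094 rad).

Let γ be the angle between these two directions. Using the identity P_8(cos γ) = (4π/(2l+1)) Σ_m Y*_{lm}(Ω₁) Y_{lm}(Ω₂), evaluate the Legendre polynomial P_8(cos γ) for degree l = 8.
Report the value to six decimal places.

0.202719

Expand P_8 via completeness: Σ_{m} conj(Y_{8,m}) at Ω₁ times Y_{8,m} at Ω₂ —
  term(m=-8) = +0.208637-0.050160i   from Y*(Ω₁)=-0.364326+0.364414i, Y(Ω₂)=-0.355103-0.217509i
  term(m=-7) = -0.006289+0.001317i   from Y*(Ω₁)=-0.004786-0.015772i, Y(Ω₂)=+0.034331-0.388314i
  term(m=-6) = +0.026247-0.004694i   from Y*(Ω₁)=-0.368765-0.073317i, Y(Ω₂)=-0.066035+0.025857i
  term(m=-5) = -0.006947+0.001032i   from Y*(Ω₁)=+0.012368-0.015072i, Y(Ω₂)=-0.266919-0.241860i
  term(m=-4) = -0.017829+0.002113i   from Y*(Ω₁)=-0.129246-0.311973i, Y(Ω₂)=+0.014426-0.051172i
  term(m=-3) = -0.006726+0.000597i   from Y*(Ω₁)=+0.020839+0.002052i, Y(Ω₂)=-0.316876+0.059827i
  term(m=-2) = -0.034195+0.002019i   from Y*(Ω₁)=+0.178801-0.267612i, Y(Ω₂)=-0.064241-0.084856i
  term(m=-1) = -0.006492+0.000192i   from Y*(Ω₁)=+0.010165+0.019017i, Y(Ω₂)=-0.134101+0.269719i
  term(m=+0) = -0.038571+0.000000i   from Y*(Ω₁)=+0.317305-0.000000i, Y(Ω₂)=-0.121558+0.000000i
  term(m=+1) = -0.006492-0.000192i   from Y*(Ω₁)=-0.010165+0.019017i, Y(Ω₂)=+0.134101+0.269719i
  term(m=+2) = -0.034195-0.002019i   from Y*(Ω₁)=+0.178801+0.267612i, Y(Ω₂)=-0.064241+0.084856i
  term(m=+3) = -0.006726-0.000597i   from Y*(Ω₁)=-0.020839+0.002052i, Y(Ω₂)=+0.316876+0.059827i
  term(m=+4) = -0.017829-0.002113i   from Y*(Ω₁)=-0.129246+0.311973i, Y(Ω₂)=+0.014426+0.051172i
  term(m=+5) = -0.006947-0.001032i   from Y*(Ω₁)=-0.012368-0.015072i, Y(Ω₂)=+0.266919-0.241860i
  term(m=+6) = +0.026247+0.004694i   from Y*(Ω₁)=-0.368765+0.073317i, Y(Ω₂)=-0.066035-0.025857i
  term(m=+7) = -0.006289-0.001317i   from Y*(Ω₁)=+0.004786-0.015772i, Y(Ω₂)=-0.034331-0.388314i
  term(m=+8) = +0.208637+0.050160i   from Y*(Ω₁)=-0.364326-0.364414i, Y(Ω₂)=-0.355103+0.217509i
Total Σ_m = +0.274242+0.000000i. Multiply by 0.739198: +0.202719+0.000000i. P_8(cos γ) = 0.202719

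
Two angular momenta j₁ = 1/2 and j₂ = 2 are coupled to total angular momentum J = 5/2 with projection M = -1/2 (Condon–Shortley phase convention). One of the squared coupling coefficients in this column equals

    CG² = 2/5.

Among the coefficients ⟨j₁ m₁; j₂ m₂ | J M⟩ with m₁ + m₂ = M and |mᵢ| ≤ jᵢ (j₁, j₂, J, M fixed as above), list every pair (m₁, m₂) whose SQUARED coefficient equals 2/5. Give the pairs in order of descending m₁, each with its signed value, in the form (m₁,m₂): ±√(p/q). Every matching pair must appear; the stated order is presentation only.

Admissible pairs with m₁+m₂ = M = -1/2: (-1/2,0), (1/2,-1)
  (m₁,m₂)=(1/2,-1): CG² = 2/5, CG = +√(2/5)   ← matches the target
  (m₁,m₂)=(-1/2,0): CG² = 3/5, CG = +√(3/5)
Pairs with CG² = 2/5: (1/2,-1): +√(2/5)

(1/2,-1): +√(2/5)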